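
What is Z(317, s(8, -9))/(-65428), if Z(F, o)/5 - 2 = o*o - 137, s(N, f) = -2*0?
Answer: 675/65428 ≈ 0.010317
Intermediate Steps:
s(N, f) = 0
Z(F, o) = -675 + 5*o**2 (Z(F, o) = 10 + 5*(o*o - 137) = 10 + 5*(o**2 - 137) = 10 + 5*(-137 + o**2) = 10 + (-685 + 5*o**2) = -675 + 5*o**2)
Z(317, s(8, -9))/(-65428) = (-675 + 5*0**2)/(-65428) = (-675 + 5*0)*(-1/65428) = (-675 + 0)*(-1/65428) = -675*(-1/65428) = 675/65428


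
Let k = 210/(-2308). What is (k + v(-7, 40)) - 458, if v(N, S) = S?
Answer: -482477/1154 ≈ -418.09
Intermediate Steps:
k = -105/1154 (k = 210*(-1/2308) = -105/1154 ≈ -0.090988)
(k + v(-7, 40)) - 458 = (-105/1154 + 40) - 458 = 46055/1154 - 458 = -482477/1154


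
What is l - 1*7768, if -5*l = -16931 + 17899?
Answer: -39808/5 ≈ -7961.6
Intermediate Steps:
l = -968/5 (l = -(-16931 + 17899)/5 = -⅕*968 = -968/5 ≈ -193.60)
l - 1*7768 = -968/5 - 1*7768 = -968/5 - 7768 = -39808/5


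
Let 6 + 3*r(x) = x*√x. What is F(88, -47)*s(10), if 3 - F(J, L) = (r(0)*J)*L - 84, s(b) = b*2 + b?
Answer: -245550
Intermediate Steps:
s(b) = 3*b (s(b) = 2*b + b = 3*b)
r(x) = -2 + x^(3/2)/3 (r(x) = -2 + (x*√x)/3 = -2 + x^(3/2)/3)
F(J, L) = 87 + 2*J*L (F(J, L) = 3 - (((-2 + 0^(3/2)/3)*J)*L - 84) = 3 - (((-2 + (⅓)*0)*J)*L - 84) = 3 - (((-2 + 0)*J)*L - 84) = 3 - ((-2*J)*L - 84) = 3 - (-2*J*L - 84) = 3 - (-84 - 2*J*L) = 3 + (84 + 2*J*L) = 87 + 2*J*L)
F(88, -47)*s(10) = (87 + 2*88*(-47))*(3*10) = (87 - 8272)*30 = -8185*30 = -245550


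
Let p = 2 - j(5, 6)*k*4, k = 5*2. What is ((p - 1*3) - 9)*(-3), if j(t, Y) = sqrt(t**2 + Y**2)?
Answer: 30 + 120*sqrt(61) ≈ 967.23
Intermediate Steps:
j(t, Y) = sqrt(Y**2 + t**2)
k = 10
p = 2 - 40*sqrt(61) (p = 2 - sqrt(6**2 + 5**2)*10*4 = 2 - sqrt(36 + 25)*10*4 = 2 - sqrt(61)*10*4 = 2 - 10*sqrt(61)*4 = 2 - 40*sqrt(61) ≈ -310.41)
((p - 1*3) - 9)*(-3) = (((2 - 40*sqrt(61)) - 1*3) - 9)*(-3) = (((2 - 40*sqrt(61)) - 3) - 9)*(-3) = ((-1 - 40*sqrt(61)) - 9)*(-3) = (-10 - 40*sqrt(61))*(-3) = 30 + 120*sqrt(61)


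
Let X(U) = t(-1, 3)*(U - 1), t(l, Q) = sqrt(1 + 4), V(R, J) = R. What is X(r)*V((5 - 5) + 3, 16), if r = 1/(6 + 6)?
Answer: -11*sqrt(5)/4 ≈ -6.1492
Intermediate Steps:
t(l, Q) = sqrt(5)
r = 1/12 ≈ 0.083333
X(U) = sqrt(5)*(-1 + U) (X(U) = sqrt(5)*(U - 1) = sqrt(5)*(-1 + U))
X(r)*V((5 - 5) + 3, 16) = (sqrt(5)*(-1 + 1/12))*((5 - 5) + 3) = (sqrt(5)*(-11/12))*(0 + 3) = -11*sqrt(5)/12*3 = -11*sqrt(5)/4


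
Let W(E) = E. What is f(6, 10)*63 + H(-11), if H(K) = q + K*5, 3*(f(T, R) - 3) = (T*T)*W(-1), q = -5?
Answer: -627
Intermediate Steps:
f(T, R) = 3 - T²/3 (f(T, R) = 3 + ((T*T)*(-1))/3 = 3 + (T²*(-1))/3 = 3 + (-T²)/3 = 3 - T²/3)
H(K) = -5 + 5*K (H(K) = -5 + K*5 = -5 + 5*K)
f(6, 10)*63 + H(-11) = (3 - ⅓*6²)*63 + (-5 + 5*(-11)) = (3 - ⅓*36)*63 + (-5 - 55) = (3 - 12)*63 - 60 = -9*63 - 60 = -567 - 60 = -627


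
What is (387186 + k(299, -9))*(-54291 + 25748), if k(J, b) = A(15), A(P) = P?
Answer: -11051878143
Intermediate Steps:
k(J, b) = 15
(387186 + k(299, -9))*(-54291 + 25748) = (387186 + 15)*(-54291 + 25748) = 387201*(-28543) = -11051878143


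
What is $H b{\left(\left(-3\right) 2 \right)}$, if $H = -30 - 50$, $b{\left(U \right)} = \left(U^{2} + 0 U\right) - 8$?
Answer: $-2240$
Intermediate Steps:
$b{\left(U \right)} = -8 + U^{2}$ ($b{\left(U \right)} = \left(U^{2} + 0\right) - 8 = U^{2} - 8 = -8 + U^{2}$)
$H = -80$ ($H = -30 - 50 = -80$)
$H b{\left(\left(-3\right) 2 \right)} = - 80 \left(-8 + \left(\left(-3\right) 2\right)^{2}\right) = - 80 \left(-8 + \left(-6\right)^{2}\right) = - 80 \left(-8 + 36\right) = \left(-80\right) 28 = -2240$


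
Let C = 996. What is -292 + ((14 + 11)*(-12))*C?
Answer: -299092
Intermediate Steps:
-292 + ((14 + 11)*(-12))*C = -292 + ((14 + 11)*(-12))*996 = -292 + (25*(-12))*996 = -292 - 300*996 = -292 - 298800 = -299092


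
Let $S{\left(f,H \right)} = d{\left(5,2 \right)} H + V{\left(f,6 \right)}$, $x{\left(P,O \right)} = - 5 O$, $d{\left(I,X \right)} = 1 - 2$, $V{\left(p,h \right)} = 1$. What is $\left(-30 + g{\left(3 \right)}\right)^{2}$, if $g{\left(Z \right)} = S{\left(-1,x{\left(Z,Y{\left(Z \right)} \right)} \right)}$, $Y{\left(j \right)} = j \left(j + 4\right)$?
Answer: $5776$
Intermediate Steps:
$d{\left(I,X \right)} = -1$ ($d{\left(I,X \right)} = 1 - 2 = -1$)
$Y{\left(j \right)} = j \left(4 + j\right)$
$S{\left(f,H \right)} = 1 - H$ ($S{\left(f,H \right)} = - H + 1 = 1 - H$)
$g{\left(Z \right)} = 1 + 5 Z \left(4 + Z\right)$ ($g{\left(Z \right)} = 1 - - 5 Z \left(4 + Z\right) = 1 + 5 Z \left(4 + Z\right)$)
$\left(-30 + g{\left(3 \right)}\right)^{2} = \left(-30 + \left(1 + 5 \cdot 3 \left(4 + 3\right)\right)\right)^{2} = \left(-30 + \left(1 + 5 \cdot 3 \cdot 7\right)\right)^{2} = \left(-30 + \left(1 + 105\right)\right)^{2} = \left(-30 + 106\right)^{2} = 76^{2} = 5776$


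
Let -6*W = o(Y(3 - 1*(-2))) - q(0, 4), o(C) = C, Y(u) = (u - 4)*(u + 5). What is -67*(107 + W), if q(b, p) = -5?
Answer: -14003/2 ≈ -7001.5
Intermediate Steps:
Y(u) = (-4 + u)*(5 + u)
W = -5/2 (W = -((-20 + (3 - 1*(-2)) + (3 - 1*(-2))²) - 1*(-5))/6 = -((-20 + (3 + 2) + (3 + 2)²) + 5)/6 = -((-20 + 5 + 5²) + 5)/6 = -((-20 + 5 + 25) + 5)/6 = -(10 + 5)/6 = -⅙*15 = -5/2 ≈ -2.5000)
-67*(107 + W) = -67*(107 - 5/2) = -67*209/2 = -14003/2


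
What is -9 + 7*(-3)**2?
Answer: 54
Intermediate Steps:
-9 + 7*(-3)**2 = -9 + 7*9 = -9 + 63 = 54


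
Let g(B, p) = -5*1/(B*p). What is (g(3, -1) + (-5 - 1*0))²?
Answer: 100/9 ≈ 11.111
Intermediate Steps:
g(B, p) = -5/(B*p)
(g(3, -1) + (-5 - 1*0))² = (-5/(3*(-1)) + (-5 - 1*0))² = (-5*⅓*(-1) + (-5 + 0))² = (5/3 - 5)² = (-10/3)² = 100/9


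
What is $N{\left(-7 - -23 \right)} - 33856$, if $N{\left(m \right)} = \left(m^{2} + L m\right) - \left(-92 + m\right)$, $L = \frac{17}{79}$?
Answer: $- \frac{2648124}{79} \approx -33521.0$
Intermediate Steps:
$L = \frac{17}{79}$ ($L = 17 \cdot \frac{1}{79} = \frac{17}{79} \approx 0.21519$)
$N{\left(m \right)} = 92 + m^{2} - \frac{62 m}{79}$ ($N{\left(m \right)} = \left(m^{2} + \frac{17 m}{79}\right) - \left(-92 + m\right) = 92 + m^{2} - \frac{62 m}{79}$)
$N{\left(-7 - -23 \right)} - 33856 = \left(92 + \left(-7 - -23\right)^{2} - \frac{62 \left(-7 - -23\right)}{79}\right) - 33856 = \left(92 + \left(-7 + 23\right)^{2} - \frac{62 \left(-7 + 23\right)}{79}\right) - 33856 = \left(92 + 16^{2} - \frac{992}{79}\right) - 33856 = \left(92 + 256 - \frac{992}{79}\right) - 33856 = \frac{26500}{79} - 33856 = - \frac{2648124}{79}$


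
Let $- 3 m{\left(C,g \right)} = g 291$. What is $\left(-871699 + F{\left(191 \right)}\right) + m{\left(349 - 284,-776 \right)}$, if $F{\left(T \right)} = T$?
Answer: $-796236$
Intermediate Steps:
$m{\left(C,g \right)} = - 97 g$ ($m{\left(C,g \right)} = - \frac{g 291}{3} = - \frac{291 g}{3} = - 97 g$)
$\left(-871699 + F{\left(191 \right)}\right) + m{\left(349 - 284,-776 \right)} = \left(-871699 + 191\right) - -75272 = -871508 + 75272 = -796236$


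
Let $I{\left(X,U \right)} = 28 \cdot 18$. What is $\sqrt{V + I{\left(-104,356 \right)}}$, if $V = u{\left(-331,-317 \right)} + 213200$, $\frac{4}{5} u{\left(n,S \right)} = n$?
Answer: $\frac{\sqrt{853161}}{2} \approx 461.83$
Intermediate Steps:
$I{\left(X,U \right)} = 504$
$u{\left(n,S \right)} = \frac{5 n}{4}$
$V = \frac{851145}{4}$ ($V = \frac{5}{4} \left(-331\right) + 213200 = - \frac{1655}{4} + 213200 = \frac{851145}{4} \approx 2.1279 \cdot 10^{5}$)
$\sqrt{V + I{\left(-104,356 \right)}} = \sqrt{\frac{851145}{4} + 504} = \sqrt{\frac{853161}{4}} = \frac{\sqrt{853161}}{2}$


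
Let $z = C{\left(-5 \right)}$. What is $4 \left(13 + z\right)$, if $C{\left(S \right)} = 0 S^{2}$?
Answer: $52$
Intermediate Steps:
$C{\left(S \right)} = 0$
$z = 0$
$4 \left(13 + z\right) = 4 \left(13 + 0\right) = 4 \cdot 13 = 52$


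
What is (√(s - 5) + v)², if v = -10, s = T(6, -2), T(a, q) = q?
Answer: (10 - I*√7)² ≈ 93.0 - 52.915*I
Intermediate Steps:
s = -2
(√(s - 5) + v)² = (√(-2 - 5) - 10)² = (√(-7) - 10)² = (I*√7 - 10)² = (-10 + I*√7)²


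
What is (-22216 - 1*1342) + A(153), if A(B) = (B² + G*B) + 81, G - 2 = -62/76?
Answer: 4301/38 ≈ 113.18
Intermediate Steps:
G = 45/38 (G = 2 - 62/76 = 2 - 62*1/76 = 2 - 31/38 = 45/38 ≈ 1.1842)
A(B) = 81 + B² + 45*B/38 (A(B) = (B² + 45*B/38) + 81 = 81 + B² + 45*B/38)
(-22216 - 1*1342) + A(153) = (-22216 - 1*1342) + (81 + 153² + (45/38)*153) = (-22216 - 1342) + (81 + 23409 + 6885/38) = -23558 + 899505/38 = 4301/38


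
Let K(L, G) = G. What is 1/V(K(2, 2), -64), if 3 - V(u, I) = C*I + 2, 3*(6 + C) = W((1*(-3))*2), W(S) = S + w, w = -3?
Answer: -1/575 ≈ -0.0017391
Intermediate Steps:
W(S) = -3 + S (W(S) = S - 3 = -3 + S)
C = -9 (C = -6 + (-3 + (1*(-3))*2)/3 = -6 + (-3 - 3*2)/3 = -6 + (-3 - 6)/3 = -6 + (1/3)*(-9) = -6 - 3 = -9)
V(u, I) = 1 + 9*I (V(u, I) = 3 - (-9*I + 2) = 3 - (2 - 9*I) = 3 + (-2 + 9*I) = 1 + 9*I)
1/V(K(2, 2), -64) = 1/(1 + 9*(-64)) = 1/(1 - 576) = 1/(-575) = -1/575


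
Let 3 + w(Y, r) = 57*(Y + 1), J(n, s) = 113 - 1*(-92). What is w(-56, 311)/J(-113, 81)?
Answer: -3138/205 ≈ -15.307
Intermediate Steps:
J(n, s) = 205 (J(n, s) = 113 + 92 = 205)
w(Y, r) = 54 + 57*Y (w(Y, r) = -3 + 57*(Y + 1) = -3 + 57*(1 + Y) = -3 + (57 + 57*Y) = 54 + 57*Y)
w(-56, 311)/J(-113, 81) = (54 + 57*(-56))/205 = (54 - 3192)*(1/205) = -3138*1/205 = -3138/205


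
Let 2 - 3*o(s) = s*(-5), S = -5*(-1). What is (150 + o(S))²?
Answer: 25281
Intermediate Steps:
S = 5
o(s) = ⅔ + 5*s/3 (o(s) = ⅔ - s*(-5)/3 = ⅔ - (-5)*s/3 = ⅔ + 5*s/3)
(150 + o(S))² = (150 + (⅔ + (5/3)*5))² = (150 + (⅔ + 25/3))² = (150 + 9)² = 159² = 25281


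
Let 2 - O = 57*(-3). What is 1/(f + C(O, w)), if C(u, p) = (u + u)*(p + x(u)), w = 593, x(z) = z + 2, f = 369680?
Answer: 1/635408 ≈ 1.5738e-6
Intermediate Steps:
O = 173 (O = 2 - 57*(-3) = 2 - 1*(-171) = 2 + 171 = 173)
x(z) = 2 + z
C(u, p) = 2*u*(2 + p + u) (C(u, p) = (u + u)*(p + (2 + u)) = (2*u)*(2 + p + u) = 2*u*(2 + p + u))
1/(f + C(O, w)) = 1/(369680 + 2*173*(2 + 593 + 173)) = 1/(369680 + 2*173*768) = 1/(369680 + 265728) = 1/635408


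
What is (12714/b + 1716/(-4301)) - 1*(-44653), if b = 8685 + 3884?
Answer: 219449241197/4914479 ≈ 44654.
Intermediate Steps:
b = 12569
(12714/b + 1716/(-4301)) - 1*(-44653) = (12714/12569 + 1716/(-4301)) - 1*(-44653) = (12714*(1/12569) + 1716*(-1/4301)) + 44653 = (12714/12569 - 156/391) + 44653 = 3010410/4914479 + 44653 = 219449241197/4914479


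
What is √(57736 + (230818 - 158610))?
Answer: 2*√32486 ≈ 360.48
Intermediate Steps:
√(57736 + (230818 - 158610)) = √(57736 + 72208) = √129944 = 2*√32486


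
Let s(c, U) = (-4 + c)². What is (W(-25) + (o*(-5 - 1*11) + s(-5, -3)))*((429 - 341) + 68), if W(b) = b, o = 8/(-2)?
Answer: 18720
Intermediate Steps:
o = -4 (o = 8*(-½) = -4)
(W(-25) + (o*(-5 - 1*11) + s(-5, -3)))*((429 - 341) + 68) = (-25 + (-4*(-5 - 1*11) + (-4 - 5)²))*((429 - 341) + 68) = (-25 + (-4*(-5 - 11) + (-9)²))*(88 + 68) = (-25 + (-4*(-16) + 81))*156 = (-25 + (64 + 81))*156 = (-25 + 145)*156 = 120*156 = 18720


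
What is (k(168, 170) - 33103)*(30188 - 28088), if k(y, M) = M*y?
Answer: -9540300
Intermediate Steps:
(k(168, 170) - 33103)*(30188 - 28088) = (170*168 - 33103)*(30188 - 28088) = (28560 - 33103)*2100 = -4543*2100 = -9540300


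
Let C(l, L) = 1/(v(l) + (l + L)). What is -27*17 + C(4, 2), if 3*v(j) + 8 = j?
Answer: -6423/14 ≈ -458.79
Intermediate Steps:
v(j) = -8/3 + j/3
C(l, L) = 1/(-8/3 + L + 4*l/3) (C(l, L) = 1/((-8/3 + l/3) + (l + L)) = 1/((-8/3 + l/3) + (L + l)) = 1/(-8/3 + L + 4*l/3))
-27*17 + C(4, 2) = -27*17 + 3/(-8 + 3*2 + 4*4) = -459 + 3/(-8 + 6 + 16) = -459 + 3/14 = -6423/14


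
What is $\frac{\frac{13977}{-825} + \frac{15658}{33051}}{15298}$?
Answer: $- \frac{149678659}{139043904450} \approx -0.0010765$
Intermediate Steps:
$\frac{\frac{13977}{-825} + \frac{15658}{33051}}{15298} = \left(13977 \left(- \frac{1}{825}\right) + 15658 \cdot \frac{1}{33051}\right) \frac{1}{15298} = \left(- \frac{4659}{275} + \frac{15658}{33051}\right) \frac{1}{15298} = \left(- \frac{149678659}{9089025}\right) \frac{1}{15298} = - \frac{149678659}{139043904450}$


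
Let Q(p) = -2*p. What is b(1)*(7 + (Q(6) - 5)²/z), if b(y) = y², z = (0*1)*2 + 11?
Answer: 366/11 ≈ 33.273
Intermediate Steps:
z = 11 (z = 0*2 + 11 = 0 + 11 = 11)
b(1)*(7 + (Q(6) - 5)²/z) = 1²*(7 + (-2*6 - 5)²/11) = 1*(7 + (-12 - 5)²*(1/11)) = 1*(7 + (-17)²*(1/11)) = 1*(7 + 289*(1/11)) = 1*(7 + 289/11) = 1*(366/11) = 366/11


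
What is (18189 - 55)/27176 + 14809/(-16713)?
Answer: -49687921/227096244 ≈ -0.21880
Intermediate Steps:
(18189 - 55)/27176 + 14809/(-16713) = 18134*(1/27176) + 14809*(-1/16713) = 9067/13588 - 14809/16713 = -49687921/227096244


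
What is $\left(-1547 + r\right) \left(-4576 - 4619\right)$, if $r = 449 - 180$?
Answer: $11751210$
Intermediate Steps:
$r = 269$ ($r = 449 - 180 = 269$)
$\left(-1547 + r\right) \left(-4576 - 4619\right) = \left(-1547 + 269\right) \left(-4576 - 4619\right) = \left(-1278\right) \left(-9195\right) = 11751210$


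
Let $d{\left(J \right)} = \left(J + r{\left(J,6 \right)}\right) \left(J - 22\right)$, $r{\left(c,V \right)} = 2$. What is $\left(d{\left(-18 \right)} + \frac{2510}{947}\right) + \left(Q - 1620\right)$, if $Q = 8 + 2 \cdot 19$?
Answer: $- \frac{881988}{947} \approx -931.35$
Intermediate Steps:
$Q = 46$ ($Q = 8 + 38 = 46$)
$d{\left(J \right)} = \left(-22 + J\right) \left(2 + J\right)$ ($d{\left(J \right)} = \left(J + 2\right) \left(J - 22\right) = \left(2 + J\right) \left(-22 + J\right) = \left(-22 + J\right) \left(2 + J\right)$)
$\left(d{\left(-18 \right)} + \frac{2510}{947}\right) + \left(Q - 1620\right) = \left(\left(-44 + \left(-18\right)^{2} - -360\right) + \frac{2510}{947}\right) + \left(46 - 1620\right) = \left(\left(-44 + 324 + 360\right) + 2510 \cdot \frac{1}{947}\right) + \left(46 - 1620\right) = \left(640 + \frac{2510}{947}\right) - 1574 = \frac{608590}{947} - 1574 = - \frac{881988}{947}$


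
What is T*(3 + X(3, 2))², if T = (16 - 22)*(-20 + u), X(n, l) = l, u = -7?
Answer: 4050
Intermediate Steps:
T = 162 (T = (16 - 22)*(-20 - 7) = -6*(-27) = 162)
T*(3 + X(3, 2))² = 162*(3 + 2)² = 162*5² = 162*25 = 4050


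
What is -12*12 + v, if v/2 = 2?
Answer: -140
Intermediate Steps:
v = 4 (v = 2*2 = 4)
-12*12 + v = -12*12 + 4 = -144 + 4 = -140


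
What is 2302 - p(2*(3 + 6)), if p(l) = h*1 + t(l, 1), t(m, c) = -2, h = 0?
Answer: 2304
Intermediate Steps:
p(l) = -2 (p(l) = 0*1 - 2 = 0 - 2 = -2)
2302 - p(2*(3 + 6)) = 2302 - 1*(-2) = 2302 + 2 = 2304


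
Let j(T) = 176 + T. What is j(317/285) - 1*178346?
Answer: -50778133/285 ≈ -1.7817e+5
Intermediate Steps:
j(317/285) - 1*178346 = (176 + 317/285) - 1*178346 = (176 + 317*(1/285)) - 178346 = (176 + 317/285) - 178346 = 50477/285 - 178346 = -50778133/285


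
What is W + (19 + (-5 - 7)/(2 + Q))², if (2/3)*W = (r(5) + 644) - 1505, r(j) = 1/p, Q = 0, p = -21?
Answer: -7858/7 ≈ -1122.6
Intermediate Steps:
r(j) = -1/21 (r(j) = 1/(-21) = -1/21)
W = -9041/7 (W = 3*((-1/21 + 644) - 1505)/2 = 3*(13523/21 - 1505)/2 = (3/2)*(-18082/21) = -9041/7 ≈ -1291.6)
W + (19 + (-5 - 7)/(2 + Q))² = -9041/7 + (19 + (-5 - 7)/(2 + 0))² = -9041/7 + (19 - 12/2)² = -9041/7 + (19 - 12*½)² = -9041/7 + (19 - 6)² = -9041/7 + 13² = -9041/7 + 169 = -7858/7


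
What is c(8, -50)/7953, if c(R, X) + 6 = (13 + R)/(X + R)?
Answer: -13/15906 ≈ -0.00081730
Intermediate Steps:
c(R, X) = -6 + (13 + R)/(R + X) (c(R, X) = -6 + (13 + R)/(X + R) = -6 + (13 + R)/(R + X))
c(8, -50)/7953 = ((13 - 6*(-50) - 5*8)/(8 - 50))/7953 = ((13 + 300 - 40)/(-42))*(1/7953) = -1/42*273*(1/7953) = -13/2*1/7953 = -13/15906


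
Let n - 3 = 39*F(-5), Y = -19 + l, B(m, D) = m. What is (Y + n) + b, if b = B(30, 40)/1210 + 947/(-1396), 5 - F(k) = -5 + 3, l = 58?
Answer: 53098141/168916 ≈ 314.35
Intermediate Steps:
Y = 39 (Y = -19 + 58 = 39)
F(k) = 7 (F(k) = 5 - (-5 + 3) = 5 - 1*(-2) = 5 + 2 = 7)
b = -110399/168916 (b = 30/1210 + 947/(-1396) = 30*(1/1210) + 947*(-1/1396) = 3/121 - 947/1396 = -110399/168916 ≈ -0.65357)
n = 276 (n = 3 + 39*7 = 3 + 273 = 276)
(Y + n) + b = (39 + 276) - 110399/168916 = 315 - 110399/168916 = 53098141/168916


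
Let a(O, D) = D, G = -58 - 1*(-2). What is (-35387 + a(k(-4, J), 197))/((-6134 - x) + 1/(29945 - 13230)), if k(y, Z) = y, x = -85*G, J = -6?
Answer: 588200850/182093209 ≈ 3.2302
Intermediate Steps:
G = -56 (G = -58 + 2 = -56)
x = 4760 (x = -85*(-56) = 4760)
(-35387 + a(k(-4, J), 197))/((-6134 - x) + 1/(29945 - 13230)) = (-35387 + 197)/((-6134 - 1*4760) + 1/(29945 - 13230)) = -35190/((-6134 - 4760) + 1/16715) = -35190/(-10894 + 1/16715) = -35190/(-182093209/16715) = -35190*(-16715/182093209) = 588200850/182093209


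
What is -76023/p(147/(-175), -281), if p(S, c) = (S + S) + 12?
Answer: -633525/86 ≈ -7366.6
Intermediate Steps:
p(S, c) = 12 + 2*S (p(S, c) = 2*S + 12 = 12 + 2*S)
-76023/p(147/(-175), -281) = -76023/(12 + 2*(147/(-175))) = -76023/(12 + 2*(147*(-1/175))) = -76023/(12 + 2*(-21/25)) = -76023/(12 - 42/25) = -76023/258/25 = -76023*25/258 = -633525/86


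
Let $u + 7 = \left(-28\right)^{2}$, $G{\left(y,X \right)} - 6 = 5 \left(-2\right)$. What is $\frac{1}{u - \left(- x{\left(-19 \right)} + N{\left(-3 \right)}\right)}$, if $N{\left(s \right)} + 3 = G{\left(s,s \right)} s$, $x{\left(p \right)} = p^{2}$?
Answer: $\frac{1}{1129} \approx 0.00088574$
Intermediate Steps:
$G{\left(y,X \right)} = -4$ ($G{\left(y,X \right)} = 6 + 5 \left(-2\right) = 6 - 10 = -4$)
$u = 777$ ($u = -7 + \left(-28\right)^{2} = -7 + 784 = 777$)
$N{\left(s \right)} = -3 - 4 s$
$\frac{1}{u - \left(- x{\left(-19 \right)} + N{\left(-3 \right)}\right)} = \frac{1}{777 - \left(-3 - 361 + 12\right)} = \frac{1}{777 + \left(361 - \left(-3 + 12\right)\right)} = \frac{1}{777 + \left(361 - 9\right)} = \frac{1}{777 + 352} = \frac{1}{1129}$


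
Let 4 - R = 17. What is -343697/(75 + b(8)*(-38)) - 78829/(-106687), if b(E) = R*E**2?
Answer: -34169832000/3381017717 ≈ -10.106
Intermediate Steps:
R = -13 (R = 4 - 1*17 = 4 - 17 = -13)
b(E) = -13*E**2
-343697/(75 + b(8)*(-38)) - 78829/(-106687) = -343697/(75 - 13*8**2*(-38)) - 78829/(-106687) = -343697/(75 - 13*64*(-38)) - 78829*(-1/106687) = -343697/(75 - 832*(-38)) + 78829/106687 = -343697/(75 + 31616) + 78829/106687 = -343697/31691 + 78829/106687 = -34169832000/3381017717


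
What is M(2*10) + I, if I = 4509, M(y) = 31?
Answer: 4540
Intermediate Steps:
M(2*10) + I = 31 + 4509 = 4540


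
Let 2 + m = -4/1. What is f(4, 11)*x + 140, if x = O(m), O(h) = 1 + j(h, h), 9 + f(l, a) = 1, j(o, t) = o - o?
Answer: 132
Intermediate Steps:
j(o, t) = 0
f(l, a) = -8 (f(l, a) = -9 + 1 = -8)
m = -6 (m = -2 - 4/1 = -2 - 4*1 = -2 - 4 = -6)
O(h) = 1 (O(h) = 1 + 0 = 1)
x = 1
f(4, 11)*x + 140 = -8*1 + 140 = -8 + 140 = 132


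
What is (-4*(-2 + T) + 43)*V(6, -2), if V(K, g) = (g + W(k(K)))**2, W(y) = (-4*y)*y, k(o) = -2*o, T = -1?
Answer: 18374620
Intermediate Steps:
W(y) = -4*y**2
V(K, g) = (g - 16*K**2)**2 (V(K, g) = (g - 4*4*K**2)**2 = (g - 16*K**2)**2)
(-4*(-2 + T) + 43)*V(6, -2) = (-4*(-2 - 1) + 43)*(-2 - 16*6**2)**2 = (-4*(-3) + 43)*(-2 - 16*36)**2 = (12 + 43)*(-2 - 576)**2 = 55*(-578)**2 = 55*334084 = 18374620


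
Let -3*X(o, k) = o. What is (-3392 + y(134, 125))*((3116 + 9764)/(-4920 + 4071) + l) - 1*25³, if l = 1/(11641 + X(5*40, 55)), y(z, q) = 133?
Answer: 996899272612/29479827 ≈ 33816.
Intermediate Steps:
X(o, k) = -o/3
l = 3/34723 (l = 1/(11641 - 5*40/3) = 1/(11641 - ⅓*200) = 1/(11641 - 200/3) = 1/(34723/3) = 3/34723 ≈ 8.6398e-5)
(-3392 + y(134, 125))*((3116 + 9764)/(-4920 + 4071) + l) - 1*25³ = (-3392 + 133)*((3116 + 9764)/(-4920 + 4071) + 3/34723) - 1*25³ = -3259*(12880/(-849) + 3/34723) - 1*15625 = -3259*(12880*(-1/849) + 3/34723) - 15625 = -3259*(-12880/849 + 3/34723) - 15625 = -3259*(-447229693/29479827) - 15625 = 1457521569487/29479827 - 15625 = 996899272612/29479827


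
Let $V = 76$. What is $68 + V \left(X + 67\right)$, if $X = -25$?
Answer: $3260$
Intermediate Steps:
$68 + V \left(X + 67\right) = 68 + 76 \left(-25 + 67\right) = 68 + 76 \cdot 42 = 68 + 3192 = 3260$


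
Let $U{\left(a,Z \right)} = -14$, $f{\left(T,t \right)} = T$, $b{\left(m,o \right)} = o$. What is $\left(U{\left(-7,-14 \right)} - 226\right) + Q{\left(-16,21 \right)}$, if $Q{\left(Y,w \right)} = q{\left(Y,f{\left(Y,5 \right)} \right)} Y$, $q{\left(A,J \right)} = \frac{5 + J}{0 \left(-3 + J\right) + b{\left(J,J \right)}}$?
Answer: $-251$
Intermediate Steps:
$q{\left(A,J \right)} = \frac{5 + J}{J}$ ($q{\left(A,J \right)} = \frac{5 + J}{0 \left(-3 + J\right) + J} = \frac{5 + J}{0 + J} = \frac{5 + J}{J}$)
$Q{\left(Y,w \right)} = 5 + Y$ ($Q{\left(Y,w \right)} = \frac{5 + Y}{Y} Y = 5 + Y$)
$\left(U{\left(-7,-14 \right)} - 226\right) + Q{\left(-16,21 \right)} = \left(-14 - 226\right) + \left(5 - 16\right) = -240 - 11 = -251$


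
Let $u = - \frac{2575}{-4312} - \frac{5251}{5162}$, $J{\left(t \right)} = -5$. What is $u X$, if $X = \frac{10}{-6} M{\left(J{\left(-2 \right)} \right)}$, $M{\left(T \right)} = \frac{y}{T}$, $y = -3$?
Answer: $\frac{52529}{125048} \approx 0.42007$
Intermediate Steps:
$u = - \frac{52529}{125048}$ ($u = \left(-2575\right) \left(- \frac{1}{4312}\right) - \frac{59}{58} = \frac{2575}{4312} - \frac{59}{58} = - \frac{52529}{125048} \approx -0.42007$)
$M{\left(T \right)} = - \frac{3}{T}$
$X = -1$ ($X = \frac{10}{-6} \left(- \frac{3}{-5}\right) = 10 \left(- \frac{1}{6}\right) \left(\left(-3\right) \left(- \frac{1}{5}\right)\right) = \left(- \frac{5}{3}\right) \frac{3}{5} = -1$)
$u X = \left(- \frac{52529}{125048}\right) \left(-1\right) = \frac{52529}{125048}$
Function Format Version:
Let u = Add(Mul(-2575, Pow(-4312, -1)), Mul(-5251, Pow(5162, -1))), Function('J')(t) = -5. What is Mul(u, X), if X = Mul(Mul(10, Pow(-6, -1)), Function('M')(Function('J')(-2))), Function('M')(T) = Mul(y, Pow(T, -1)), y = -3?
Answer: Rational(52529, 125048) ≈ 0.42007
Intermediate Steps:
u = Rational(-52529, 125048) (u = Add(Mul(-2575, Rational(-1, 4312)), Mul(-5251, Rational(1, 5162))) = Add(Rational(2575, 4312), Rational(-59, 58)) = Rational(-52529, 125048) ≈ -0.42007)
Function('M')(T) = Mul(-3, Pow(T, -1))
X = -1 (X = Mul(Mul(10, Pow(-6, -1)), Mul(-3, Pow(-5, -1))) = Mul(Mul(10, Rational(-1, 6)), Mul(-3, Rational(-1, 5))) = Mul(Rational(-5, 3), Rational(3, 5)) = -1)
Mul(u, X) = Mul(Rational(-52529, 125048), -1) = Rational(52529, 125048)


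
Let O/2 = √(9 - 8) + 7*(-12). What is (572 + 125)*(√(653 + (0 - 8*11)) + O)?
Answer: -115702 + 697*√565 ≈ -99135.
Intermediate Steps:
O = -166 (O = 2*(√(9 - 8) + 7*(-12)) = 2*(√1 - 84) = 2*(1 - 84) = 2*(-83) = -166)
(572 + 125)*(√(653 + (0 - 8*11)) + O) = (572 + 125)*(√(653 + (0 - 8*11)) - 166) = 697*(√(653 + (0 - 88)) - 166) = 697*(√(653 - 88) - 166) = 697*(√565 - 166) = 697*(-166 + √565) = -115702 + 697*√565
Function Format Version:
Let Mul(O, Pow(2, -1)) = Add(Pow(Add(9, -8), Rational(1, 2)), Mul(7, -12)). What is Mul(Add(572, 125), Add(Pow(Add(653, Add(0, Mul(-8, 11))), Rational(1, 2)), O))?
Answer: Add(-115702, Mul(697, Pow(565, Rational(1, 2)))) ≈ -99135.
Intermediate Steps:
O = -166 (O = Mul(2, Add(Pow(Add(9, -8), Rational(1, 2)), Mul(7, -12))) = Mul(2, Add(Pow(1, Rational(1, 2)), -84)) = Mul(2, Add(1, -84)) = Mul(2, -83) = -166)
Mul(Add(572, 125), Add(Pow(Add(653, Add(0, Mul(-8, 11))), Rational(1, 2)), O)) = Mul(Add(572, 125), Add(Pow(Add(653, Add(0, Mul(-8, 11))), Rational(1, 2)), -166)) = Mul(697, Add(Pow(Add(653, Add(0, -88)), Rational(1, 2)), -166)) = Mul(697, Add(Pow(Add(653, -88), Rational(1, 2)), -166)) = Mul(697, Add(Pow(565, Rational(1, 2)), -166)) = Mul(697, Add(-166, Pow(565, Rational(1, 2)))) = Add(-115702, Mul(697, Pow(565, Rational(1, 2))))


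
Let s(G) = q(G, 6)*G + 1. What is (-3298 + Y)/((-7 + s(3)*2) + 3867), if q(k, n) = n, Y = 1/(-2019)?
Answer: -6658663/7870062 ≈ -0.84608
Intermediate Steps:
Y = -1/2019 ≈ -0.00049530
s(G) = 1 + 6*G (s(G) = 6*G + 1 = 1 + 6*G)
(-3298 + Y)/((-7 + s(3)*2) + 3867) = (-3298 - 1/2019)/((-7 + (1 + 6*3)*2) + 3867) = -6658663/(2019*((-7 + (1 + 18)*2) + 3867)) = -6658663/(2019*((-7 + 19*2) + 3867)) = -6658663/(2019*((-7 + 38) + 3867)) = -6658663/(2019*(31 + 3867)) = -6658663/2019/3898 = -6658663/2019*1/3898 = -6658663/7870062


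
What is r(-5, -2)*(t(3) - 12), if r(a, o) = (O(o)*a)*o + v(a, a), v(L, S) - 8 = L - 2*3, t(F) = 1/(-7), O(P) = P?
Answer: 1955/7 ≈ 279.29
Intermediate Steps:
t(F) = -⅐
v(L, S) = 2 + L (v(L, S) = 8 + (L - 2*3) = 8 + (L - 6) = 8 + (-6 + L) = 2 + L)
r(a, o) = 2 + a + a*o² (r(a, o) = (o*a)*o + (2 + a) = (a*o)*o + (2 + a) = a*o² + (2 + a) = 2 + a + a*o²)
r(-5, -2)*(t(3) - 12) = (2 - 5 - 5*(-2)²)*(-⅐ - 12) = (2 - 5 - 5*4)*(-85/7) = (2 - 5 - 20)*(-85/7) = -23*(-85/7) = 1955/7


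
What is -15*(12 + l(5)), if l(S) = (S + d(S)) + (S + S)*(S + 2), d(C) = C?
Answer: -1380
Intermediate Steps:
l(S) = 2*S + 2*S*(2 + S) (l(S) = (S + S) + (S + S)*(S + 2) = 2*S + (2*S)*(2 + S) = 2*S + 2*S*(2 + S))
-15*(12 + l(5)) = -15*(12 + 2*5*(3 + 5)) = -15*(12 + 2*5*8) = -15*(12 + 80) = -15*92 = -1380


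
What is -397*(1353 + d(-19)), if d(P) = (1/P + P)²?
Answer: -245932369/361 ≈ -6.8125e+5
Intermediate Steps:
d(P) = (P + 1/P)²
-397*(1353 + d(-19)) = -397*(1353 + (1 + (-19)²)²/(-19)²) = -397*(1353 + (1 + 361)²/361) = -397*(1353 + (1/361)*362²) = -397*(1353 + (1/361)*131044) = -397*(1353 + 131044/361) = -397*619477/361 = -245932369/361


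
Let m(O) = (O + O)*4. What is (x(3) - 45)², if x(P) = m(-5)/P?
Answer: 30625/9 ≈ 3402.8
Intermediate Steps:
m(O) = 8*O (m(O) = (2*O)*4 = 8*O)
x(P) = -40/P (x(P) = (8*(-5))/P = -40/P)
(x(3) - 45)² = (-40/3 - 45)² = (-175/3)² = 30625/9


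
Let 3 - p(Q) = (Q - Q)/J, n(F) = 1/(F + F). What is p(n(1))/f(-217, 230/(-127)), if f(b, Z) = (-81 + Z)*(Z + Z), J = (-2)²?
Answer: 48387/4837820 ≈ 0.010002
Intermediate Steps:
n(F) = 1/(2*F)
J = 4
f(b, Z) = 2*Z*(-81 + Z) (f(b, Z) = (-81 + Z)*(2*Z) = 2*Z*(-81 + Z))
p(Q) = 3 (p(Q) = 3 - (Q - Q)/4 = 3 - 0/4 = 3 - 1*0 = 3 + 0 = 3)
p(n(1))/f(-217, 230/(-127)) = 3/((2*(230/(-127))*(-81 + 230/(-127)))) = 3/((2*(230*(-1/127))*(-81 + 230*(-1/127)))) = 3/((2*(-230/127)*(-81 - 230/127))) = 3/((2*(-230/127)*(-10517/127))) = 3/(4837820/16129) = 3*(16129/4837820) = 48387/4837820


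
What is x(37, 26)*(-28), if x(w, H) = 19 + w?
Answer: -1568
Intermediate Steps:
x(37, 26)*(-28) = (19 + 37)*(-28) = 56*(-28) = -1568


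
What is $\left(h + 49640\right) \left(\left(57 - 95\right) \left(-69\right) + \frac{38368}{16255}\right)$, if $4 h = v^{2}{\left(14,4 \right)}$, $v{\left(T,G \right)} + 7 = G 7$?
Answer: $\frac{4244589640489}{32510} \approx 1.3056 \cdot 10^{8}$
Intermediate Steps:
$v{\left(T,G \right)} = -7 + 7 G$ ($v{\left(T,G \right)} = -7 + G 7 = -7 + 7 G$)
$h = \frac{441}{4}$ ($h = \frac{\left(-7 + 7 \cdot 4\right)^{2}}{4} = \frac{\left(-7 + 28\right)^{2}}{4} = \frac{21^{2}}{4} = \frac{1}{4} \cdot 441 = \frac{441}{4} \approx 110.25$)
$\left(h + 49640\right) \left(\left(57 - 95\right) \left(-69\right) + \frac{38368}{16255}\right) = \left(\frac{441}{4} + 49640\right) \left(\left(57 - 95\right) \left(-69\right) + \frac{38368}{16255}\right) = \frac{199001 \left(\left(-38\right) \left(-69\right) + 38368 \cdot \frac{1}{16255}\right)}{4} = \frac{199001 \left(2622 + \frac{38368}{16255}\right)}{4} = \frac{199001}{4} \cdot \frac{42658978}{16255} = \frac{4244589640489}{32510}$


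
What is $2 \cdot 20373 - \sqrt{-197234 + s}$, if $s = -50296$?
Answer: $40746 - i \sqrt{247530} \approx 40746.0 - 497.52 i$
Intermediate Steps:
$2 \cdot 20373 - \sqrt{-197234 + s} = 2 \cdot 20373 - \sqrt{-197234 - 50296} = 40746 - \sqrt{-247530} = 40746 - i \sqrt{247530}$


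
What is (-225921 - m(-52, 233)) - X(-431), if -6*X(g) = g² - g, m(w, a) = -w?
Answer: -194941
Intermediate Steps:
X(g) = -g²/6 + g/6 (X(g) = -(g² - g)/6 = -g²/6 + g/6)
(-225921 - m(-52, 233)) - X(-431) = (-225921 - (-1)*(-52)) - (-431)*(1 - 1*(-431))/6 = (-225921 - 1*52) - (-431)*(1 + 431)/6 = (-225921 - 52) - (-431)*432/6 = -225973 - 1*(-31032) = -225973 + 31032 = -194941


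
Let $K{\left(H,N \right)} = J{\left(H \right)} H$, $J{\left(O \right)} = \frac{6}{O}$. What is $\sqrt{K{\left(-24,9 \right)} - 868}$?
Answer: $i \sqrt{862} \approx 29.36 i$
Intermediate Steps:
$K{\left(H,N \right)} = 6$ ($K{\left(H,N \right)} = \frac{6}{H} H = 6$)
$\sqrt{K{\left(-24,9 \right)} - 868} = \sqrt{6 - 868} = \sqrt{-862} = i \sqrt{862}$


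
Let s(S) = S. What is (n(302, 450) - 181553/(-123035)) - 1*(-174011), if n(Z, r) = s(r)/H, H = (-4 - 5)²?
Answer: 192692776192/1107315 ≈ 1.7402e+5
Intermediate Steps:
H = 81 (H = (-9)² = 81)
n(Z, r) = r/81
(n(302, 450) - 181553/(-123035)) - 1*(-174011) = ((1/81)*450 - 181553/(-123035)) - 1*(-174011) = (50/9 - 181553*(-1/123035)) + 174011 = (50/9 + 181553/123035) + 174011 = 7785727/1107315 + 174011 = 192692776192/1107315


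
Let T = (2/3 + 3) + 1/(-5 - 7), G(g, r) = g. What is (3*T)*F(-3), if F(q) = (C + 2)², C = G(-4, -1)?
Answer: 43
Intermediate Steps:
C = -4
F(q) = 4 (F(q) = (-4 + 2)² = (-2)² = 4)
T = 43/12 (T = (2*(⅓) + 3) + 1/(-12) = (⅔ + 3) - 1/12 = 11/3 - 1/12 = 43/12 ≈ 3.5833)
(3*T)*F(-3) = (3*(43/12))*4 = (43/4)*4 = 43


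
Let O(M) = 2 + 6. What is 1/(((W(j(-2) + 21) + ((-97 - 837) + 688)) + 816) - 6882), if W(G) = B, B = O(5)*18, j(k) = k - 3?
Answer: -1/6168 ≈ -0.00016213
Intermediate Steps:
O(M) = 8
j(k) = -3 + k
B = 144 (B = 8*18 = 144)
W(G) = 144
1/(((W(j(-2) + 21) + ((-97 - 837) + 688)) + 816) - 6882) = 1/(((144 + ((-97 - 837) + 688)) + 816) - 6882) = 1/(((144 + (-934 + 688)) + 816) - 6882) = 1/(((144 - 246) + 816) - 6882) = 1/((-102 + 816) - 6882) = 1/(714 - 6882) = 1/(-6168) = -1/6168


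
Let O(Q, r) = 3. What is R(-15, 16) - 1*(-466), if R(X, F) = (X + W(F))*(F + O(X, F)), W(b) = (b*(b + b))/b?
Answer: 789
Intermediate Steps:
W(b) = 2*b (W(b) = (b*(2*b))/b = (2*b**2)/b = 2*b)
R(X, F) = (3 + F)*(X + 2*F) (R(X, F) = (X + 2*F)*(F + 3) = (X + 2*F)*(3 + F) = (3 + F)*(X + 2*F))
R(-15, 16) - 1*(-466) = (2*16**2 + 3*(-15) + 6*16 + 16*(-15)) - 1*(-466) = (2*256 - 45 + 96 - 240) + 466 = (512 - 45 + 96 - 240) + 466 = 323 + 466 = 789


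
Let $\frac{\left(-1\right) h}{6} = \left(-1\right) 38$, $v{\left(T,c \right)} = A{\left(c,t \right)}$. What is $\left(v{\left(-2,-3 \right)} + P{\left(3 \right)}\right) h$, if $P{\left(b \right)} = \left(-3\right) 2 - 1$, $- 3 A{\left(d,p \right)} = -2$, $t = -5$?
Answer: $-1444$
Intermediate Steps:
$A{\left(d,p \right)} = \frac{2}{3}$ ($A{\left(d,p \right)} = \left(- \frac{1}{3}\right) \left(-2\right) = \frac{2}{3}$)
$v{\left(T,c \right)} = \frac{2}{3}$
$P{\left(b \right)} = -7$ ($P{\left(b \right)} = -6 - 1 = -7$)
$h = 228$ ($h = - 6 \left(\left(-1\right) 38\right) = \left(-6\right) \left(-38\right) = 228$)
$\left(v{\left(-2,-3 \right)} + P{\left(3 \right)}\right) h = \left(\frac{2}{3} - 7\right) 228 = \left(- \frac{19}{3}\right) 228 = -1444$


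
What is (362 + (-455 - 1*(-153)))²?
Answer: 3600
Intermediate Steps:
(362 + (-455 - 1*(-153)))² = (362 + (-455 + 153))² = (362 - 302)² = 60² = 3600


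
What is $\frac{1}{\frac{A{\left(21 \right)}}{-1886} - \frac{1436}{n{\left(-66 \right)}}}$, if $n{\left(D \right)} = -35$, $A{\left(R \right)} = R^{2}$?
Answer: $\frac{66010}{2692861} \approx 0.024513$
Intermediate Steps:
$\frac{1}{\frac{A{\left(21 \right)}}{-1886} - \frac{1436}{n{\left(-66 \right)}}} = \frac{1}{\frac{21^{2}}{-1886} - \frac{1436}{-35}} = \frac{1}{441 \left(- \frac{1}{1886}\right) - - \frac{1436}{35}} = \frac{1}{- \frac{441}{1886} + \frac{1436}{35}} = \frac{1}{\frac{2692861}{66010}} = \frac{66010}{2692861}$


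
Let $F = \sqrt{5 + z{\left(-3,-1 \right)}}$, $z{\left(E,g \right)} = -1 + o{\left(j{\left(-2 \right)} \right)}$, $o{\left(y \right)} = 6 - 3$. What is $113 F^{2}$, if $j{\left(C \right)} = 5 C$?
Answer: $791$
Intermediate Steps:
$o{\left(y \right)} = 3$ ($o{\left(y \right)} = 6 - 3 = 3$)
$z{\left(E,g \right)} = 2$ ($z{\left(E,g \right)} = -1 + 3 = 2$)
$F = \sqrt{7}$ ($F = \sqrt{5 + 2} = \sqrt{7} \approx 2.6458$)
$113 F^{2} = 113 \left(\sqrt{7}\right)^{2} = 113 \cdot 7 = 791$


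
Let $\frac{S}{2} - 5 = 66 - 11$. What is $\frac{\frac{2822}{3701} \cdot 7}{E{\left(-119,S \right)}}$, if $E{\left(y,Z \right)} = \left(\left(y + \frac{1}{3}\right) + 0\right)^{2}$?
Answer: $\frac{88893}{234524968} \approx 0.00037903$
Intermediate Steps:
$S = 120$ ($S = 10 + 2 \left(66 - 11\right) = 10 + 2 \cdot 55 = 10 + 110 = 120$)
$E{\left(y,Z \right)} = \left(\frac{1}{3} + y\right)^{2}$ ($E{\left(y,Z \right)} = \left(\left(y + \frac{1}{3}\right) + 0\right)^{2} = \left(\left(\frac{1}{3} + y\right) + 0\right)^{2} = \left(\frac{1}{3} + y\right)^{2}$)
$\frac{\frac{2822}{3701} \cdot 7}{E{\left(-119,S \right)}} = \frac{\frac{2822}{3701} \cdot 7}{\frac{1}{9} \left(1 + 3 \left(-119\right)\right)^{2}} = \frac{2822 \cdot \frac{1}{3701} \cdot 7}{\frac{1}{9} \left(1 - 357\right)^{2}} = \frac{\frac{2822}{3701} \cdot 7}{\frac{1}{9} \left(-356\right)^{2}} = \frac{19754}{3701 \cdot \frac{1}{9} \cdot 126736} = \frac{19754}{3701 \cdot \frac{126736}{9}} = \frac{19754}{3701} \cdot \frac{9}{126736} = \frac{88893}{234524968}$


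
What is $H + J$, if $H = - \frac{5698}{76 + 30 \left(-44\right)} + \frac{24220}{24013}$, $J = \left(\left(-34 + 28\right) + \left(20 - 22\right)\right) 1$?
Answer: $- \frac{36010811}{14936086} \approx -2.411$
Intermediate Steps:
$J = -8$ ($J = \left(-6 + \left(20 - 22\right)\right) 1 = \left(-6 - 2\right) 1 = \left(-8\right) 1 = -8$)
$H = \frac{83477877}{14936086}$ ($H = - \frac{5698}{76 - 1320} + 24220 \cdot \frac{1}{24013} = - \frac{5698}{-1244} + \frac{24220}{24013} = \left(-5698\right) \left(- \frac{1}{1244}\right) + \frac{24220}{24013} = \frac{2849}{622} + \frac{24220}{24013} = \frac{83477877}{14936086} \approx 5.589$)
$H + J = \frac{83477877}{14936086} - 8 = - \frac{36010811}{14936086}$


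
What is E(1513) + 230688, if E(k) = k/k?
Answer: 230689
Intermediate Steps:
E(k) = 1
E(1513) + 230688 = 1 + 230688 = 230689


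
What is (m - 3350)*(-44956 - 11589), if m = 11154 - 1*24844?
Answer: 963526800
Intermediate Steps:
m = -13690 (m = 11154 - 24844 = -13690)
(m - 3350)*(-44956 - 11589) = (-13690 - 3350)*(-44956 - 11589) = -17040*(-56545) = 963526800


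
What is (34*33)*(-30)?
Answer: -33660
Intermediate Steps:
(34*33)*(-30) = 1122*(-30) = -33660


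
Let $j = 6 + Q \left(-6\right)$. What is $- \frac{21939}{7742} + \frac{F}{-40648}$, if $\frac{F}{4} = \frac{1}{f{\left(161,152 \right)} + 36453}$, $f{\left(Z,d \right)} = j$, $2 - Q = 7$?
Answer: $- \frac{2033751982361}{717685757439} \approx -2.8338$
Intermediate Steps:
$Q = -5$ ($Q = 2 - 7 = -5$)
$j = 36$ ($j = 6 - -30 = 6 + 30 = 36$)
$f{\left(Z,d \right)} = 36$
$F = \frac{4}{36489}$ ($F = \frac{4}{36 + 36453} = \frac{4}{36489} \approx 0.00010962$)
$- \frac{21939}{7742} + \frac{F}{-40648} = - \frac{21939}{7742} + \frac{4}{36489 \left(-40648\right)} = \left(-21939\right) \frac{1}{7742} + \frac{4}{36489} \left(- \frac{1}{40648}\right) = - \frac{21939}{7742} - \frac{1}{370801218} = - \frac{2033751982361}{717685757439}$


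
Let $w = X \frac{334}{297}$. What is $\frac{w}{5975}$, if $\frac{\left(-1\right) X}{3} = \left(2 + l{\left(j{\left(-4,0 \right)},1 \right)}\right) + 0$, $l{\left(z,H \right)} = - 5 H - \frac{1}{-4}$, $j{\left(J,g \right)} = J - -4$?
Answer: $\frac{167}{107550} \approx 0.0015528$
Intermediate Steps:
$j{\left(J,g \right)} = 4 + J$ ($j{\left(J,g \right)} = J + 4 = 4 + J$)
$l{\left(z,H \right)} = \frac{1}{4} - 5 H$ ($l{\left(z,H \right)} = - 5 H - - \frac{1}{4} = - 5 H + \frac{1}{4} = \frac{1}{4} - 5 H$)
$X = \frac{33}{4}$ ($X = - 3 \left(\left(2 + \left(\frac{1}{4} - 5\right)\right) + 0\right) = - 3 \left(\left(2 - \frac{19}{4}\right) + 0\right) = - 3 \left(- \frac{11}{4} + 0\right) = \left(-3\right) \left(- \frac{11}{4}\right) = \frac{33}{4} \approx 8.25$)
$w = \frac{167}{18}$ ($w = \frac{33 \cdot \frac{334}{297}}{4} = \frac{33 \cdot 334 \cdot \frac{1}{297}}{4} = \frac{33}{4} \cdot \frac{334}{297} = \frac{167}{18} \approx 9.2778$)
$\frac{w}{5975} = \frac{167}{18 \cdot 5975} = \frac{167}{18} \cdot \frac{1}{5975} = \frac{167}{107550}$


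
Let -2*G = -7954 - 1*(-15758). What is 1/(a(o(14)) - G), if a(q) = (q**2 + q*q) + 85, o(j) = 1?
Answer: 1/3989 ≈ 0.00025069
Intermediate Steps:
a(q) = 85 + 2*q**2 (a(q) = (q**2 + q**2) + 85 = 2*q**2 + 85 = 85 + 2*q**2)
G = -3902 (G = -(-7954 - 1*(-15758))/2 = -(-7954 + 15758)/2 = -1/2*7804 = -3902)
1/(a(o(14)) - G) = 1/((85 + 2*1**2) - 1*(-3902)) = 1/((85 + 2*1) + 3902) = 1/((85 + 2) + 3902) = 1/(87 + 3902) = 1/3989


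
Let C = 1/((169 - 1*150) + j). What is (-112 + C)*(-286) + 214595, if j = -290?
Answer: 66836203/271 ≈ 2.4663e+5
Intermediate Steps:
C = -1/271 (C = 1/((169 - 1*150) - 290) = 1/((169 - 150) - 290) = 1/(19 - 290) = 1/(-271) = -1/271 ≈ -0.0036900)
(-112 + C)*(-286) + 214595 = (-112 - 1/271)*(-286) + 214595 = -30353/271*(-286) + 214595 = 8680958/271 + 214595 = 66836203/271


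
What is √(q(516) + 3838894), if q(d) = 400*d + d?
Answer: 31*√4210 ≈ 2011.4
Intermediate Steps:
q(d) = 401*d
√(q(516) + 3838894) = √(401*516 + 3838894) = √(206916 + 3838894) = √4045810 = 31*√4210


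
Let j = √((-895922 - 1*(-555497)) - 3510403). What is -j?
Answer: -2*I*√962707 ≈ -1962.4*I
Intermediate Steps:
j = 2*I*√962707 (j = √((-895922 + 555497) - 3510403) = √(-340425 - 3510403) = √(-3850828) = 2*I*√962707 ≈ 1962.4*I)
-j = -2*I*√962707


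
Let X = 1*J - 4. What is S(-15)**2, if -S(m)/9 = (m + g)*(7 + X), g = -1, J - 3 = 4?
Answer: 2073600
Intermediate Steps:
J = 7 (J = 3 + 4 = 7)
X = 3 (X = 1*7 - 4 = 7 - 4 = 3)
S(m) = 90 - 90*m (S(m) = -9*(m - 1)*(7 + 3) = -9*(-1 + m)*10 = -9*(-10 + 10*m) = 90 - 90*m)
S(-15)**2 = (90 - 90*(-15))**2 = (90 + 1350)**2 = 1440**2 = 2073600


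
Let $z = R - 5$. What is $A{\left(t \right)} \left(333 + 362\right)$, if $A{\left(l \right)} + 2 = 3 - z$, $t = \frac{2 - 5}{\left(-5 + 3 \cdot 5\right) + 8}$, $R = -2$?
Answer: $5560$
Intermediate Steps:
$z = -7$ ($z = -2 - 5 = -7$)
$t = - \frac{1}{6}$ ($t = - \frac{3}{\left(-5 + 15\right) + 8} = - \frac{3}{10 + 8} = - \frac{3}{18} = \left(-3\right) \frac{1}{18} = - \frac{1}{6} \approx -0.16667$)
$A{\left(l \right)} = 8$ ($A{\left(l \right)} = -2 + \left(3 - -7\right) = -2 + \left(3 + 7\right) = -2 + 10 = 8$)
$A{\left(t \right)} \left(333 + 362\right) = 8 \left(333 + 362\right) = 8 \cdot 695 = 5560$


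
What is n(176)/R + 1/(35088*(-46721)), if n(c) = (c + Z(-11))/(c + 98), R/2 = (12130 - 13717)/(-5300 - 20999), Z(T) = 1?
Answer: 635919290407819/118808355125904 ≈ 5.3525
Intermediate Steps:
R = 3174/26299 (R = 2*((12130 - 13717)/(-5300 - 20999)) = 2*(-1587/(-26299)) = 2*(-1587*(-1/26299)) = 2*(1587/26299) = 3174/26299 ≈ 0.12069)
n(c) = (1 + c)/(98 + c) (n(c) = (c + 1)/(c + 98) = (1 + c)/(98 + c))
n(176)/R + 1/(35088*(-46721)) = ((1 + 176)/(98 + 176))/(3174/26299) + 1/(35088*(-46721)) = (177/274)*(26299/3174) + (1/35088)*(-1/46721) = ((1/274)*177)*(26299/3174) - 1/1639346448 = (177/274)*(26299/3174) - 1/1639346448 = 1551641/289892 - 1/1639346448 = 635919290407819/118808355125904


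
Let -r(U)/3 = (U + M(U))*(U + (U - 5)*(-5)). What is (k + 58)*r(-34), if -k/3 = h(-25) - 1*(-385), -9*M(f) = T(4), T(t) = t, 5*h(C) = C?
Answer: -54002620/3 ≈ -1.8001e+7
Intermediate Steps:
h(C) = C/5
M(f) = -4/9 (M(f) = -⅑*4 = -4/9)
k = -1140 (k = -3*((⅕)*(-25) - 1*(-385)) = -3*(-5 + 385) = -3*380 = -1140)
r(U) = -3*(25 - 4*U)*(-4/9 + U) (r(U) = -3*(U - 4/9)*(U + (U - 5)*(-5)) = -3*(-4/9 + U)*(U + (-5 + U)*(-5)) = -3*(-4/9 + U)*(U + (25 - 5*U)) = -3*(-4/9 + U)*(25 - 4*U) = -3*(25 - 4*U)*(-4/9 + U))
(k + 58)*r(-34) = (-1140 + 58)*(100/3 + 12*(-34)² - 241/3*(-34)) = -1082*(100/3 + 12*1156 + 8194/3) = -1082*(100/3 + 13872 + 8194/3) = -1082*49910/3 = -54002620/3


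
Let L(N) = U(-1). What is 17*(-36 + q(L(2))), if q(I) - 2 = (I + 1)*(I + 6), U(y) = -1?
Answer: -578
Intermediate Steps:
L(N) = -1
q(I) = 2 + (1 + I)*(6 + I) (q(I) = 2 + (I + 1)*(I + 6) = 2 + (1 + I)*(6 + I))
17*(-36 + q(L(2))) = 17*(-36 + (8 + (-1)² + 7*(-1))) = 17*(-36 + (8 + 1 - 7)) = 17*(-36 + 2) = 17*(-34) = -578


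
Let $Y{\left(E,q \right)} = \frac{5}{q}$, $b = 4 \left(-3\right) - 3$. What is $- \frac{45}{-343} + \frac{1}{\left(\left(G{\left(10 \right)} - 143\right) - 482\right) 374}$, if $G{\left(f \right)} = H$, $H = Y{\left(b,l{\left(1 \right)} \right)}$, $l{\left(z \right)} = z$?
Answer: $\frac{10434257}{79534840} \approx 0.13119$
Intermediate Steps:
$b = -15$ ($b = -12 - 3 = -15$)
$H = 5$ ($H = \frac{5}{1} = 5 \cdot 1 = 5$)
$G{\left(f \right)} = 5$
$- \frac{45}{-343} + \frac{1}{\left(\left(G{\left(10 \right)} - 143\right) - 482\right) 374} = - \frac{45}{-343} + \frac{1}{\left(\left(5 - 143\right) - 482\right) 374} = \left(-45\right) \left(- \frac{1}{343}\right) + \frac{1}{\left(5 - 143\right) - 482} \cdot \frac{1}{374} = \frac{45}{343} + \frac{1}{-138 - 482} \cdot \frac{1}{374} = \frac{45}{343} + \frac{1}{-620} \cdot \frac{1}{374} = \frac{45}{343} - \frac{1}{231880} = \frac{10434257}{79534840}$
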